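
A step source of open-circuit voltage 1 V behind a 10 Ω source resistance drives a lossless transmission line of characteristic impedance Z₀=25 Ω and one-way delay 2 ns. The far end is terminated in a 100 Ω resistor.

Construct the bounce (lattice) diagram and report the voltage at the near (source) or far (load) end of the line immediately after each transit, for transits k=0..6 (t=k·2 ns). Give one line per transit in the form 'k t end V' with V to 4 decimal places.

Γ_L=0.600000, Γ_S=-0.428571; launch V₁=1·25/35=0.714286
k=0 src: V=0.7143
k=1 load: inc=0.714286, refl=0.714286·0.600000=0.4286; V=0.000000+0.714286+0.428571=1.1429
k=2 src: inc=0.428571, refl=0.428571·-0.428571=-0.1837; V=0.714286+0.428571+-0.183673=0.9592
k=3 load: inc=-0.183673, refl=-0.183673·0.600000=-0.1102; V=1.142857+-0.183673+-0.110204=0.8490
k=4 src: inc=-0.110204, refl=-0.110204·-0.428571=0.0472; V=0.959184+-0.110204+0.047230=0.8962
k=5 load: inc=0.047230, refl=0.047230·0.600000=0.0283; V=0.848980+0.047230+0.028338=0.9245
k=6 src: inc=0.028338, refl=0.028338·-0.428571=-0.0121; V=0.896210+0.028338+-0.012145=0.9124

0 0 source 0.7143
1 2 load 1.1429
2 4 source 0.9592
3 6 load 0.8490
4 8 source 0.8962
5 10 load 0.9245
6 12 source 0.9124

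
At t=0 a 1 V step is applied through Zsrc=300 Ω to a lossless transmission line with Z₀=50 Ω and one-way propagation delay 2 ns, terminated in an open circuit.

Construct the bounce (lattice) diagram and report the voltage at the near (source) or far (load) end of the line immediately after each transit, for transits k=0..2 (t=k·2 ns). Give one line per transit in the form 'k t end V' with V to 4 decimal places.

Γ_L=1.000000, Γ_S=0.714286; launch V₁=1·50/350=0.142857
k=0 src: V=0.1429
k=1 load: inc=0.142857, refl=0.142857·1.000000=0.1429; V=0.000000+0.142857+0.142857=0.2857
k=2 src: inc=0.142857, refl=0.142857·0.714286=0.1020; V=0.142857+0.142857+0.102041=0.3878

0 0 source 0.1429
1 2 load 0.2857
2 4 source 0.3878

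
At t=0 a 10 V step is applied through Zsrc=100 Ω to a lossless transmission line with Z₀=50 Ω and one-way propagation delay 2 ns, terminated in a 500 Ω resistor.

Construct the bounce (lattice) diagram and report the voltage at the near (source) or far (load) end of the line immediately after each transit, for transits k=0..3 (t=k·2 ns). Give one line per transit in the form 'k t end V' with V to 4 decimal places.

0 0 source 3.3333
1 2 load 6.0606
2 4 source 6.9697
3 6 load 7.7135

Γ_L=0.818182, Γ_S=0.333333; launch V₁=10·50/150=3.333333
k=0 src: V=3.3333
k=1 load: inc=3.333333, refl=3.333333·0.818182=2.7273; V=0.000000+3.333333+2.727273=6.0606
k=2 src: inc=2.727273, refl=2.727273·0.333333=0.9091; V=3.333333+2.727273+0.909091=6.9697
k=3 load: inc=0.909091, refl=0.909091·0.818182=0.7438; V=6.060606+0.909091+0.743802=7.7135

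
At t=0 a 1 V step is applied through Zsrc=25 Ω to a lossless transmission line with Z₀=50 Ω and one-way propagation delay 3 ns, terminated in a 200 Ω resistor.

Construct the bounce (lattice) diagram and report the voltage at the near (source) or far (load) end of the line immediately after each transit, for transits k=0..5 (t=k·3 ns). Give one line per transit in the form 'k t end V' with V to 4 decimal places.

Γ_L=0.600000, Γ_S=-0.333333; launch V₁=1·50/75=0.666667
k=0 src: V=0.6667
k=1 load: inc=0.666667, refl=0.666667·0.600000=0.4000; V=0.000000+0.666667+0.400000=1.0667
k=2 src: inc=0.400000, refl=0.400000·-0.333333=-0.1333; V=0.666667+0.400000+-0.133333=0.9333
k=3 load: inc=-0.133333, refl=-0.133333·0.600000=-0.0800; V=1.066667+-0.133333+-0.080000=0.8533
k=4 src: inc=-0.080000, refl=-0.080000·-0.333333=0.0267; V=0.933333+-0.080000+0.026667=0.8800
k=5 load: inc=0.026667, refl=0.026667·0.600000=0.0160; V=0.853333+0.026667+0.016000=0.8960

0 0 source 0.6667
1 3 load 1.0667
2 6 source 0.9333
3 9 load 0.8533
4 12 source 0.8800
5 15 load 0.8960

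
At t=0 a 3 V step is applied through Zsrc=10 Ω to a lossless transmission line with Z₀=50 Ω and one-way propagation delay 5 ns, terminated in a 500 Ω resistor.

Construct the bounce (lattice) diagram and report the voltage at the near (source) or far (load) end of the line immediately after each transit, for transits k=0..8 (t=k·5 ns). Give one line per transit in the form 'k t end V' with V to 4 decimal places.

Γ_L=0.818182, Γ_S=-0.666667; launch V₁=3·50/60=2.500000
k=0 src: V=2.5000
k=1 load: inc=2.500000, refl=2.500000·0.818182=2.0455; V=0.000000+2.500000+2.045455=4.5455
k=2 src: inc=2.045455, refl=2.045455·-0.666667=-1.3636; V=2.500000+2.045455+-1.363636=3.1818
k=3 load: inc=-1.363636, refl=-1.363636·0.818182=-1.1157; V=4.545455+-1.363636+-1.115702=2.0661
k=4 src: inc=-1.115702, refl=-1.115702·-0.666667=0.7438; V=3.181818+-1.115702+0.743802=2.8099
k=5 load: inc=0.743802, refl=0.743802·0.818182=0.6086; V=2.066116+0.743802+0.608565=3.4185
k=6 src: inc=0.608565, refl=0.608565·-0.666667=-0.4057; V=2.809917+0.608565+-0.405710=3.0128
k=7 load: inc=-0.405710, refl=-0.405710·0.818182=-0.3319; V=3.418482+-0.405710+-0.331945=2.6808
k=8 src: inc=-0.331945, refl=-0.331945·-0.666667=0.2213; V=3.012772+-0.331945+0.221296=2.9021

0 0 source 2.5000
1 5 load 4.5455
2 10 source 3.1818
3 15 load 2.0661
4 20 source 2.8099
5 25 load 3.4185
6 30 source 3.0128
7 35 load 2.6808
8 40 source 2.9021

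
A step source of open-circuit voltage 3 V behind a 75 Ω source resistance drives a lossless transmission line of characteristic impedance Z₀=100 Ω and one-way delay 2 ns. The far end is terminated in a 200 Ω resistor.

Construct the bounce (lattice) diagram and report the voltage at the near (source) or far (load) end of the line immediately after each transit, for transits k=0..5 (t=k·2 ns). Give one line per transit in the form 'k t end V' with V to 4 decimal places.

Γ_L=0.333333, Γ_S=-0.142857; launch V₁=3·100/175=1.714286
k=0 src: V=1.7143
k=1 load: inc=1.714286, refl=1.714286·0.333333=0.5714; V=0.000000+1.714286+0.571429=2.2857
k=2 src: inc=0.571429, refl=0.571429·-0.142857=-0.0816; V=1.714286+0.571429+-0.081633=2.2041
k=3 load: inc=-0.081633, refl=-0.081633·0.333333=-0.0272; V=2.285714+-0.081633+-0.027211=2.1769
k=4 src: inc=-0.027211, refl=-0.027211·-0.142857=0.0039; V=2.204082+-0.027211+0.003887=2.1808
k=5 load: inc=0.003887, refl=0.003887·0.333333=0.0013; V=2.176871+0.003887+0.001296=2.1821

0 0 source 1.7143
1 2 load 2.2857
2 4 source 2.2041
3 6 load 2.1769
4 8 source 2.1808
5 10 load 2.1821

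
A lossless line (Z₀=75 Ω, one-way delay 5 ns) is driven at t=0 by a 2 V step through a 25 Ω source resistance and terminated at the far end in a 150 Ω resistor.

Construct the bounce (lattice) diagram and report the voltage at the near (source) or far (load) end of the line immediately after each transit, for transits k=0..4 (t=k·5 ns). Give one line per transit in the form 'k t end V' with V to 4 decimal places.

0 0 source 1.5000
1 5 load 2.0000
2 10 source 1.7500
3 15 load 1.6667
4 20 source 1.7083

Γ_L=0.333333, Γ_S=-0.500000; launch V₁=2·75/100=1.500000
k=0 src: V=1.5000
k=1 load: inc=1.500000, refl=1.500000·0.333333=0.5000; V=0.000000+1.500000+0.500000=2.0000
k=2 src: inc=0.500000, refl=0.500000·-0.500000=-0.2500; V=1.500000+0.500000+-0.250000=1.7500
k=3 load: inc=-0.250000, refl=-0.250000·0.333333=-0.0833; V=2.000000+-0.250000+-0.083333=1.6667
k=4 src: inc=-0.083333, refl=-0.083333·-0.500000=0.0417; V=1.750000+-0.083333+0.041667=1.7083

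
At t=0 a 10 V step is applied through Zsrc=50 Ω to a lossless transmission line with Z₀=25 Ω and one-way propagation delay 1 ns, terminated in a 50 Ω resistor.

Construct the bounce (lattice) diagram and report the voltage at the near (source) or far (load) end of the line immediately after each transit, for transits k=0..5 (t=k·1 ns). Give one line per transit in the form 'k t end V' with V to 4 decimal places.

0 0 source 3.3333
1 1 load 4.4444
2 2 source 4.8148
3 3 load 4.9383
4 4 source 4.9794
5 5 load 4.9931

Γ_L=0.333333, Γ_S=0.333333; launch V₁=10·25/75=3.333333
k=0 src: V=3.3333
k=1 load: inc=3.333333, refl=3.333333·0.333333=1.1111; V=0.000000+3.333333+1.111111=4.4444
k=2 src: inc=1.111111, refl=1.111111·0.333333=0.3704; V=3.333333+1.111111+0.370370=4.8148
k=3 load: inc=0.370370, refl=0.370370·0.333333=0.1235; V=4.444444+0.370370+0.123457=4.9383
k=4 src: inc=0.123457, refl=0.123457·0.333333=0.0412; V=4.814815+0.123457+0.041152=4.9794
k=5 load: inc=0.041152, refl=0.041152·0.333333=0.0137; V=4.938272+0.041152+0.013717=4.9931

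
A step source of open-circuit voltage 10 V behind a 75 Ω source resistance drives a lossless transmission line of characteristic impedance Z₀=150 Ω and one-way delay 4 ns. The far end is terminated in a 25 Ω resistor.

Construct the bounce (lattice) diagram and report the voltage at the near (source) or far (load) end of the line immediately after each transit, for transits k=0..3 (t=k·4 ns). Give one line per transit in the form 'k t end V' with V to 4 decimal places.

Γ_L=-0.714286, Γ_S=-0.333333; launch V₁=10·150/225=6.666667
k=0 src: V=6.6667
k=1 load: inc=6.666667, refl=6.666667·-0.714286=-4.7619; V=0.000000+6.666667+-4.761905=1.9048
k=2 src: inc=-4.761905, refl=-4.761905·-0.333333=1.5873; V=6.666667+-4.761905+1.587302=3.4921
k=3 load: inc=1.587302, refl=1.587302·-0.714286=-1.1338; V=1.904762+1.587302+-1.133787=2.3583

0 0 source 6.6667
1 4 load 1.9048
2 8 source 3.4921
3 12 load 2.3583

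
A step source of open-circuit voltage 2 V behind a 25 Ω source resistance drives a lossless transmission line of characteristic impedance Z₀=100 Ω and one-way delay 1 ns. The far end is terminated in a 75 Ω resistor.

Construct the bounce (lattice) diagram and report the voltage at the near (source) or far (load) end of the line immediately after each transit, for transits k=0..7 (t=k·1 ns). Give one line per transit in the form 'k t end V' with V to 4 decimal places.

0 0 source 1.6000
1 1 load 1.3714
2 2 source 1.5086
3 3 load 1.4890
4 4 source 1.5007
5 5 load 1.4991
6 6 source 1.5001
7 7 load 1.4999

Γ_L=-0.142857, Γ_S=-0.600000; launch V₁=2·100/125=1.600000
k=0 src: V=1.6000
k=1 load: inc=1.600000, refl=1.600000·-0.142857=-0.2286; V=0.000000+1.600000+-0.228571=1.3714
k=2 src: inc=-0.228571, refl=-0.228571·-0.600000=0.1371; V=1.600000+-0.228571+0.137143=1.5086
k=3 load: inc=0.137143, refl=0.137143·-0.142857=-0.0196; V=1.371429+0.137143+-0.019592=1.4890
k=4 src: inc=-0.019592, refl=-0.019592·-0.600000=0.0118; V=1.508571+-0.019592+0.011755=1.5007
k=5 load: inc=0.011755, refl=0.011755·-0.142857=-0.0017; V=1.488980+0.011755+-0.001679=1.4991
k=6 src: inc=-0.001679, refl=-0.001679·-0.600000=0.0010; V=1.500735+-0.001679+0.001008=1.5001
k=7 load: inc=0.001008, refl=0.001008·-0.142857=-0.0001; V=1.499055+0.001008+-0.000144=1.4999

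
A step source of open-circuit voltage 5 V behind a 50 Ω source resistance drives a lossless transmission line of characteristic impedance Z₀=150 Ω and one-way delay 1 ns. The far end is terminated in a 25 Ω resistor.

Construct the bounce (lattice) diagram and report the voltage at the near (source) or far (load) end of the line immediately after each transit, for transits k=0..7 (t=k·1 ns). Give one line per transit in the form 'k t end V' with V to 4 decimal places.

Γ_L=-0.714286, Γ_S=-0.500000; launch V₁=5·150/200=3.750000
k=0 src: V=3.7500
k=1 load: inc=3.750000, refl=3.750000·-0.714286=-2.6786; V=0.000000+3.750000+-2.678571=1.0714
k=2 src: inc=-2.678571, refl=-2.678571·-0.500000=1.3393; V=3.750000+-2.678571+1.339286=2.4107
k=3 load: inc=1.339286, refl=1.339286·-0.714286=-0.9566; V=1.071429+1.339286+-0.956633=1.4541
k=4 src: inc=-0.956633, refl=-0.956633·-0.500000=0.4783; V=2.410714+-0.956633+0.478316=1.9324
k=5 load: inc=0.478316, refl=0.478316·-0.714286=-0.3417; V=1.454082+0.478316+-0.341655=1.5907
k=6 src: inc=-0.341655, refl=-0.341655·-0.500000=0.1708; V=1.932398+-0.341655+0.170827=1.7616
k=7 load: inc=0.170827, refl=0.170827·-0.714286=-0.1220; V=1.590743+0.170827+-0.122019=1.6396

0 0 source 3.7500
1 1 load 1.0714
2 2 source 2.4107
3 3 load 1.4541
4 4 source 1.9324
5 5 load 1.5907
6 6 source 1.7616
7 7 load 1.6396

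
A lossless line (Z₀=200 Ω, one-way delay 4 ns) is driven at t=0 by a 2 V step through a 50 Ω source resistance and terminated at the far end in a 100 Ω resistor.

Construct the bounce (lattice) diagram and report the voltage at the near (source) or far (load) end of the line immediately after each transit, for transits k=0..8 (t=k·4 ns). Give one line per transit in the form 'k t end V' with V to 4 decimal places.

0 0 source 1.6000
1 4 load 1.0667
2 8 source 1.3867
3 12 load 1.2800
4 16 source 1.3440
5 20 load 1.3227
6 24 source 1.3355
7 28 load 1.3312
8 32 source 1.3338

Γ_L=-0.333333, Γ_S=-0.600000; launch V₁=2·200/250=1.600000
k=0 src: V=1.6000
k=1 load: inc=1.600000, refl=1.600000·-0.333333=-0.5333; V=0.000000+1.600000+-0.533333=1.0667
k=2 src: inc=-0.533333, refl=-0.533333·-0.600000=0.3200; V=1.600000+-0.533333+0.320000=1.3867
k=3 load: inc=0.320000, refl=0.320000·-0.333333=-0.1067; V=1.066667+0.320000+-0.106667=1.2800
k=4 src: inc=-0.106667, refl=-0.106667·-0.600000=0.0640; V=1.386667+-0.106667+0.064000=1.3440
k=5 load: inc=0.064000, refl=0.064000·-0.333333=-0.0213; V=1.280000+0.064000+-0.021333=1.3227
k=6 src: inc=-0.021333, refl=-0.021333·-0.600000=0.0128; V=1.344000+-0.021333+0.012800=1.3355
k=7 load: inc=0.012800, refl=0.012800·-0.333333=-0.0043; V=1.322667+0.012800+-0.004267=1.3312
k=8 src: inc=-0.004267, refl=-0.004267·-0.600000=0.0026; V=1.335467+-0.004267+0.002560=1.3338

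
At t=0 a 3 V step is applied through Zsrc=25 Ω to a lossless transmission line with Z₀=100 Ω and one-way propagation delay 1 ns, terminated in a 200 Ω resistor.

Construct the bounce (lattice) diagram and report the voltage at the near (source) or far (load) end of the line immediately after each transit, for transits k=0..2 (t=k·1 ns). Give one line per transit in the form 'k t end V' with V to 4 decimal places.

0 0 source 2.4000
1 1 load 3.2000
2 2 source 2.7200

Γ_L=0.333333, Γ_S=-0.600000; launch V₁=3·100/125=2.400000
k=0 src: V=2.4000
k=1 load: inc=2.400000, refl=2.400000·0.333333=0.8000; V=0.000000+2.400000+0.800000=3.2000
k=2 src: inc=0.800000, refl=0.800000·-0.600000=-0.4800; V=2.400000+0.800000+-0.480000=2.7200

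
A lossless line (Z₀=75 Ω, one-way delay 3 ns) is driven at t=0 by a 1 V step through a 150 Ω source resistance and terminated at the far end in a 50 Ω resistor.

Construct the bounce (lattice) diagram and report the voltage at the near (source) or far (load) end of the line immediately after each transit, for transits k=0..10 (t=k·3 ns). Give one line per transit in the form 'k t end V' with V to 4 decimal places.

Γ_L=-0.200000, Γ_S=0.333333; launch V₁=1·75/225=0.333333
k=0 src: V=0.3333
k=1 load: inc=0.333333, refl=0.333333·-0.200000=-0.0667; V=0.000000+0.333333+-0.066667=0.2667
k=2 src: inc=-0.066667, refl=-0.066667·0.333333=-0.0222; V=0.333333+-0.066667+-0.022222=0.2444
k=3 load: inc=-0.022222, refl=-0.022222·-0.200000=0.0044; V=0.266667+-0.022222+0.004444=0.2489
k=4 src: inc=0.004444, refl=0.004444·0.333333=0.0015; V=0.244444+0.004444+0.001481=0.2504
k=5 load: inc=0.001481, refl=0.001481·-0.200000=-0.0003; V=0.248889+0.001481+-0.000296=0.2501
k=6 src: inc=-0.000296, refl=-0.000296·0.333333=-0.0001; V=0.250370+-0.000296+-0.000099=0.2500
k=7 load: inc=-0.000099, refl=-0.000099·-0.200000=0.0000; V=0.250074+-0.000099+0.000020=0.2500
k=8 src: inc=0.000020, refl=0.000020·0.333333=0.0000; V=0.249975+0.000020+0.000007=0.2500
k=9 load: inc=0.000007, refl=0.000007·-0.200000=-0.0000; V=0.249995+0.000007+-0.000001=0.2500
k=10 src: inc=-0.000001, refl=-0.000001·0.333333=-0.0000; V=0.250002+-0.000001+-0.000000=0.2500

0 0 source 0.3333
1 3 load 0.2667
2 6 source 0.2444
3 9 load 0.2489
4 12 source 0.2504
5 15 load 0.2501
6 18 source 0.2500
7 21 load 0.2500
8 24 source 0.2500
9 27 load 0.2500
10 30 source 0.2500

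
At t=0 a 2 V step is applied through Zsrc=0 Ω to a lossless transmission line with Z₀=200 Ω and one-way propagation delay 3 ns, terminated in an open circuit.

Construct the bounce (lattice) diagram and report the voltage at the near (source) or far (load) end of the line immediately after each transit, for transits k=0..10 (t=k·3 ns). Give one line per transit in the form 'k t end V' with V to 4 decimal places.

Γ_L=1.000000, Γ_S=-1.000000; launch V₁=2·200/200=2.000000
k=0 src: V=2.0000
k=1 load: inc=2.000000, refl=2.000000·1.000000=2.0000; V=0.000000+2.000000+2.000000=4.0000
k=2 src: inc=2.000000, refl=2.000000·-1.000000=-2.0000; V=2.000000+2.000000+-2.000000=2.0000
k=3 load: inc=-2.000000, refl=-2.000000·1.000000=-2.0000; V=4.000000+-2.000000+-2.000000=0.0000
k=4 src: inc=-2.000000, refl=-2.000000·-1.000000=2.0000; V=2.000000+-2.000000+2.000000=2.0000
k=5 load: inc=2.000000, refl=2.000000·1.000000=2.0000; V=0.000000+2.000000+2.000000=4.0000
k=6 src: inc=2.000000, refl=2.000000·-1.000000=-2.0000; V=2.000000+2.000000+-2.000000=2.0000
k=7 load: inc=-2.000000, refl=-2.000000·1.000000=-2.0000; V=4.000000+-2.000000+-2.000000=0.0000
k=8 src: inc=-2.000000, refl=-2.000000·-1.000000=2.0000; V=2.000000+-2.000000+2.000000=2.0000
k=9 load: inc=2.000000, refl=2.000000·1.000000=2.0000; V=0.000000+2.000000+2.000000=4.0000
k=10 src: inc=2.000000, refl=2.000000·-1.000000=-2.0000; V=2.000000+2.000000+-2.000000=2.0000

0 0 source 2.0000
1 3 load 4.0000
2 6 source 2.0000
3 9 load 0.0000
4 12 source 2.0000
5 15 load 4.0000
6 18 source 2.0000
7 21 load 0.0000
8 24 source 2.0000
9 27 load 4.0000
10 30 source 2.0000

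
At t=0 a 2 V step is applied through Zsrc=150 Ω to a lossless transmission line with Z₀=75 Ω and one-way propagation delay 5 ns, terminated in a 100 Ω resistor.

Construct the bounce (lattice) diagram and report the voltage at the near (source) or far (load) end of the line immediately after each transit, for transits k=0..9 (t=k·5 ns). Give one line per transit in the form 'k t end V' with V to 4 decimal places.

0 0 source 0.6667
1 5 load 0.7619
2 10 source 0.7937
3 15 load 0.7982
4 20 source 0.7997
5 25 load 0.7999
6 30 source 0.8000
7 35 load 0.8000
8 40 source 0.8000
9 45 load 0.8000

Γ_L=0.142857, Γ_S=0.333333; launch V₁=2·75/225=0.666667
k=0 src: V=0.6667
k=1 load: inc=0.666667, refl=0.666667·0.142857=0.0952; V=0.000000+0.666667+0.095238=0.7619
k=2 src: inc=0.095238, refl=0.095238·0.333333=0.0317; V=0.666667+0.095238+0.031746=0.7937
k=3 load: inc=0.031746, refl=0.031746·0.142857=0.0045; V=0.761905+0.031746+0.004535=0.7982
k=4 src: inc=0.004535, refl=0.004535·0.333333=0.0015; V=0.793651+0.004535+0.001512=0.7997
k=5 load: inc=0.001512, refl=0.001512·0.142857=0.0002; V=0.798186+0.001512+0.000216=0.7999
k=6 src: inc=0.000216, refl=0.000216·0.333333=0.0001; V=0.799698+0.000216+0.000072=0.8000
k=7 load: inc=0.000072, refl=0.000072·0.142857=0.0000; V=0.799914+0.000072+0.000010=0.8000
k=8 src: inc=0.000010, refl=0.000010·0.333333=0.0000; V=0.799986+0.000010+0.000003=0.8000
k=9 load: inc=0.000003, refl=0.000003·0.142857=0.0000; V=0.799996+0.000003+0.000000=0.8000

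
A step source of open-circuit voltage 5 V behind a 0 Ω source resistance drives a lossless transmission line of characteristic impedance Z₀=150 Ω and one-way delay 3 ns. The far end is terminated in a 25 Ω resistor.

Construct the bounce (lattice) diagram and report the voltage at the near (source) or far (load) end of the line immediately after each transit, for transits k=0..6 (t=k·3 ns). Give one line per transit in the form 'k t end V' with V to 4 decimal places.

0 0 source 5.0000
1 3 load 1.4286
2 6 source 5.0000
3 9 load 2.4490
4 12 source 5.0000
5 15 load 3.1778
6 18 source 5.0000

Γ_L=-0.714286, Γ_S=-1.000000; launch V₁=5·150/150=5.000000
k=0 src: V=5.0000
k=1 load: inc=5.000000, refl=5.000000·-0.714286=-3.5714; V=0.000000+5.000000+-3.571429=1.4286
k=2 src: inc=-3.571429, refl=-3.571429·-1.000000=3.5714; V=5.000000+-3.571429+3.571429=5.0000
k=3 load: inc=3.571429, refl=3.571429·-0.714286=-2.5510; V=1.428571+3.571429+-2.551020=2.4490
k=4 src: inc=-2.551020, refl=-2.551020·-1.000000=2.5510; V=5.000000+-2.551020+2.551020=5.0000
k=5 load: inc=2.551020, refl=2.551020·-0.714286=-1.8222; V=2.448980+2.551020+-1.822157=3.1778
k=6 src: inc=-1.822157, refl=-1.822157·-1.000000=1.8222; V=5.000000+-1.822157+1.822157=5.0000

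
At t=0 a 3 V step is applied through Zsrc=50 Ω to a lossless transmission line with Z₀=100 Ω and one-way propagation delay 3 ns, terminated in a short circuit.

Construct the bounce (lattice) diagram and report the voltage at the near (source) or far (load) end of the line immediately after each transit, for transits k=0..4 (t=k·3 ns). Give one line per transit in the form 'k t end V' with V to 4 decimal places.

Γ_L=-1.000000, Γ_S=-0.333333; launch V₁=3·100/150=2.000000
k=0 src: V=2.0000
k=1 load: inc=2.000000, refl=2.000000·-1.000000=-2.0000; V=0.000000+2.000000+-2.000000=0.0000
k=2 src: inc=-2.000000, refl=-2.000000·-0.333333=0.6667; V=2.000000+-2.000000+0.666667=0.6667
k=3 load: inc=0.666667, refl=0.666667·-1.000000=-0.6667; V=0.000000+0.666667+-0.666667=0.0000
k=4 src: inc=-0.666667, refl=-0.666667·-0.333333=0.2222; V=0.666667+-0.666667+0.222222=0.2222

0 0 source 2.0000
1 3 load 0.0000
2 6 source 0.6667
3 9 load 0.0000
4 12 source 0.2222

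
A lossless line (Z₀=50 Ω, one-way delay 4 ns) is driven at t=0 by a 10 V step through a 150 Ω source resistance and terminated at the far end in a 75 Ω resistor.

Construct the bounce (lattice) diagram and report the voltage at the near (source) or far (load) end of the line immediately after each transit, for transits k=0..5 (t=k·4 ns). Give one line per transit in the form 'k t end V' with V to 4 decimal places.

0 0 source 2.5000
1 4 load 3.0000
2 8 source 3.2500
3 12 load 3.3000
4 16 source 3.3250
5 20 load 3.3300

Γ_L=0.200000, Γ_S=0.500000; launch V₁=10·50/200=2.500000
k=0 src: V=2.5000
k=1 load: inc=2.500000, refl=2.500000·0.200000=0.5000; V=0.000000+2.500000+0.500000=3.0000
k=2 src: inc=0.500000, refl=0.500000·0.500000=0.2500; V=2.500000+0.500000+0.250000=3.2500
k=3 load: inc=0.250000, refl=0.250000·0.200000=0.0500; V=3.000000+0.250000+0.050000=3.3000
k=4 src: inc=0.050000, refl=0.050000·0.500000=0.0250; V=3.250000+0.050000+0.025000=3.3250
k=5 load: inc=0.025000, refl=0.025000·0.200000=0.0050; V=3.300000+0.025000+0.005000=3.3300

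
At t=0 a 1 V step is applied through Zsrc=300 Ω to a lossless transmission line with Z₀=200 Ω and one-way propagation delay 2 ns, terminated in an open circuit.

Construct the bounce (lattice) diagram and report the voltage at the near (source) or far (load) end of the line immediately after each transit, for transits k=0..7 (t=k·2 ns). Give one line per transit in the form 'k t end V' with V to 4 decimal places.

Γ_L=1.000000, Γ_S=0.200000; launch V₁=1·200/500=0.400000
k=0 src: V=0.4000
k=1 load: inc=0.400000, refl=0.400000·1.000000=0.4000; V=0.000000+0.400000+0.400000=0.8000
k=2 src: inc=0.400000, refl=0.400000·0.200000=0.0800; V=0.400000+0.400000+0.080000=0.8800
k=3 load: inc=0.080000, refl=0.080000·1.000000=0.0800; V=0.800000+0.080000+0.080000=0.9600
k=4 src: inc=0.080000, refl=0.080000·0.200000=0.0160; V=0.880000+0.080000+0.016000=0.9760
k=5 load: inc=0.016000, refl=0.016000·1.000000=0.0160; V=0.960000+0.016000+0.016000=0.9920
k=6 src: inc=0.016000, refl=0.016000·0.200000=0.0032; V=0.976000+0.016000+0.003200=0.9952
k=7 load: inc=0.003200, refl=0.003200·1.000000=0.0032; V=0.992000+0.003200+0.003200=0.9984

0 0 source 0.4000
1 2 load 0.8000
2 4 source 0.8800
3 6 load 0.9600
4 8 source 0.9760
5 10 load 0.9920
6 12 source 0.9952
7 14 load 0.9984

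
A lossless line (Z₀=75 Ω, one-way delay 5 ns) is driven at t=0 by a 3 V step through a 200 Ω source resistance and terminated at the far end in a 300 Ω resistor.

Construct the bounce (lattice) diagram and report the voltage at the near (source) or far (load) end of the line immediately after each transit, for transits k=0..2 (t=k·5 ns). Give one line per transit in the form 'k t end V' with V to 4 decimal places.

Γ_L=0.600000, Γ_S=0.454545; launch V₁=3·75/275=0.818182
k=0 src: V=0.8182
k=1 load: inc=0.818182, refl=0.818182·0.600000=0.4909; V=0.000000+0.818182+0.490909=1.3091
k=2 src: inc=0.490909, refl=0.490909·0.454545=0.2231; V=0.818182+0.490909+0.223140=1.5322

0 0 source 0.8182
1 5 load 1.3091
2 10 source 1.5322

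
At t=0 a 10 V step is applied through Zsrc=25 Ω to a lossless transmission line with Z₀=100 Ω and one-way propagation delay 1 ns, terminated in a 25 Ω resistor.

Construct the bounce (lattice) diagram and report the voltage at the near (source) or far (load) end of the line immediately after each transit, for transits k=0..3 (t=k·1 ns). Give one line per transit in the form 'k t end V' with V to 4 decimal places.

0 0 source 8.0000
1 1 load 3.2000
2 2 source 6.0800
3 3 load 4.3520

Γ_L=-0.600000, Γ_S=-0.600000; launch V₁=10·100/125=8.000000
k=0 src: V=8.0000
k=1 load: inc=8.000000, refl=8.000000·-0.600000=-4.8000; V=0.000000+8.000000+-4.800000=3.2000
k=2 src: inc=-4.800000, refl=-4.800000·-0.600000=2.8800; V=8.000000+-4.800000+2.880000=6.0800
k=3 load: inc=2.880000, refl=2.880000·-0.600000=-1.7280; V=3.200000+2.880000+-1.728000=4.3520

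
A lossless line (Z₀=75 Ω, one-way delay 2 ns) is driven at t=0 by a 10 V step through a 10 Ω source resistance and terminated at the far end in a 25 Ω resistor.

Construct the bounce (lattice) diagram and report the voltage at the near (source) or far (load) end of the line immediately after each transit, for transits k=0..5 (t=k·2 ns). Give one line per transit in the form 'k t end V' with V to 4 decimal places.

0 0 source 8.8235
1 2 load 4.4118
2 4 source 7.7855
3 6 load 6.0986
4 8 source 7.3886
5 10 load 6.7436

Γ_L=-0.500000, Γ_S=-0.764706; launch V₁=10·75/85=8.823529
k=0 src: V=8.8235
k=1 load: inc=8.823529, refl=8.823529·-0.500000=-4.4118; V=0.000000+8.823529+-4.411765=4.4118
k=2 src: inc=-4.411765, refl=-4.411765·-0.764706=3.3737; V=8.823529+-4.411765+3.373702=7.7855
k=3 load: inc=3.373702, refl=3.373702·-0.500000=-1.6869; V=4.411765+3.373702+-1.686851=6.0986
k=4 src: inc=-1.686851, refl=-1.686851·-0.764706=1.2899; V=7.785467+-1.686851+1.289945=7.3886
k=5 load: inc=1.289945, refl=1.289945·-0.500000=-0.6450; V=6.098616+1.289945+-0.644973=6.7436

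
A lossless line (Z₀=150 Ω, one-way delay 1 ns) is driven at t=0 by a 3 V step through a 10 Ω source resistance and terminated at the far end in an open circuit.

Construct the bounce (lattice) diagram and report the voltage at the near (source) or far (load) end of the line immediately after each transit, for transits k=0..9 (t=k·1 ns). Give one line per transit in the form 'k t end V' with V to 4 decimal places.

Γ_L=1.000000, Γ_S=-0.875000; launch V₁=3·150/160=2.812500
k=0 src: V=2.8125
k=1 load: inc=2.812500, refl=2.812500·1.000000=2.8125; V=0.000000+2.812500+2.812500=5.6250
k=2 src: inc=2.812500, refl=2.812500·-0.875000=-2.4609; V=2.812500+2.812500+-2.460938=3.1641
k=3 load: inc=-2.460938, refl=-2.460938·1.000000=-2.4609; V=5.625000+-2.460938+-2.460938=0.7031
k=4 src: inc=-2.460938, refl=-2.460938·-0.875000=2.1533; V=3.164062+-2.460938+2.153320=2.8564
k=5 load: inc=2.153320, refl=2.153320·1.000000=2.1533; V=0.703125+2.153320+2.153320=5.0098
k=6 src: inc=2.153320, refl=2.153320·-0.875000=-1.8842; V=2.856445+2.153320+-1.884155=3.1256
k=7 load: inc=-1.884155, refl=-1.884155·1.000000=-1.8842; V=5.009766+-1.884155+-1.884155=1.2415
k=8 src: inc=-1.884155, refl=-1.884155·-0.875000=1.6486; V=3.125610+-1.884155+1.648636=2.8901
k=9 load: inc=1.648636, refl=1.648636·1.000000=1.6486; V=1.241455+1.648636+1.648636=4.5387

0 0 source 2.8125
1 1 load 5.6250
2 2 source 3.1641
3 3 load 0.7031
4 4 source 2.8564
5 5 load 5.0098
6 6 source 3.1256
7 7 load 1.2415
8 8 source 2.8901
9 9 load 4.5387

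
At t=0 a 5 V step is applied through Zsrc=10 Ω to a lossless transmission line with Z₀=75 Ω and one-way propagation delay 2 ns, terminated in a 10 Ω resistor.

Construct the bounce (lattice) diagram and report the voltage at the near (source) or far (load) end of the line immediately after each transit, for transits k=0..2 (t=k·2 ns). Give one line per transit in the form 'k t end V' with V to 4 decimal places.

0 0 source 4.4118
1 2 load 1.0381
2 4 source 3.6180

Γ_L=-0.764706, Γ_S=-0.764706; launch V₁=5·75/85=4.411765
k=0 src: V=4.4118
k=1 load: inc=4.411765, refl=4.411765·-0.764706=-3.3737; V=0.000000+4.411765+-3.373702=1.0381
k=2 src: inc=-3.373702, refl=-3.373702·-0.764706=2.5799; V=4.411765+-3.373702+2.579890=3.6180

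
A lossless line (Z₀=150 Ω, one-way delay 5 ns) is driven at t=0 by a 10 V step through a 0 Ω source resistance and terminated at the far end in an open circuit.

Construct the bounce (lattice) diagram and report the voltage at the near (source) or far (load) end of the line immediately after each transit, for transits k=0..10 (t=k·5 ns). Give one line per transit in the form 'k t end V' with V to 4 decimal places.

Γ_L=1.000000, Γ_S=-1.000000; launch V₁=10·150/150=10.000000
k=0 src: V=10.0000
k=1 load: inc=10.000000, refl=10.000000·1.000000=10.0000; V=0.000000+10.000000+10.000000=20.0000
k=2 src: inc=10.000000, refl=10.000000·-1.000000=-10.0000; V=10.000000+10.000000+-10.000000=10.0000
k=3 load: inc=-10.000000, refl=-10.000000·1.000000=-10.0000; V=20.000000+-10.000000+-10.000000=0.0000
k=4 src: inc=-10.000000, refl=-10.000000·-1.000000=10.0000; V=10.000000+-10.000000+10.000000=10.0000
k=5 load: inc=10.000000, refl=10.000000·1.000000=10.0000; V=0.000000+10.000000+10.000000=20.0000
k=6 src: inc=10.000000, refl=10.000000·-1.000000=-10.0000; V=10.000000+10.000000+-10.000000=10.0000
k=7 load: inc=-10.000000, refl=-10.000000·1.000000=-10.0000; V=20.000000+-10.000000+-10.000000=0.0000
k=8 src: inc=-10.000000, refl=-10.000000·-1.000000=10.0000; V=10.000000+-10.000000+10.000000=10.0000
k=9 load: inc=10.000000, refl=10.000000·1.000000=10.0000; V=0.000000+10.000000+10.000000=20.0000
k=10 src: inc=10.000000, refl=10.000000·-1.000000=-10.0000; V=10.000000+10.000000+-10.000000=10.0000

0 0 source 10.0000
1 5 load 20.0000
2 10 source 10.0000
3 15 load 0.0000
4 20 source 10.0000
5 25 load 20.0000
6 30 source 10.0000
7 35 load 0.0000
8 40 source 10.0000
9 45 load 20.0000
10 50 source 10.0000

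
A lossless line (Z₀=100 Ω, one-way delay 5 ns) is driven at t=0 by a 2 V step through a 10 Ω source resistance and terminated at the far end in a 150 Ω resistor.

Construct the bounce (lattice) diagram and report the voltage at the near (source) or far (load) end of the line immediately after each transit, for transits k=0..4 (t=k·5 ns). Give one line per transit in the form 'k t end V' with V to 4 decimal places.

Γ_L=0.200000, Γ_S=-0.818182; launch V₁=2·100/110=1.818182
k=0 src: V=1.8182
k=1 load: inc=1.818182, refl=1.818182·0.200000=0.3636; V=0.000000+1.818182+0.363636=2.1818
k=2 src: inc=0.363636, refl=0.363636·-0.818182=-0.2975; V=1.818182+0.363636+-0.297521=1.8843
k=3 load: inc=-0.297521, refl=-0.297521·0.200000=-0.0595; V=2.181818+-0.297521+-0.059504=1.8248
k=4 src: inc=-0.059504, refl=-0.059504·-0.818182=0.0487; V=1.884298+-0.059504+0.048685=1.8735

0 0 source 1.8182
1 5 load 2.1818
2 10 source 1.8843
3 15 load 1.8248
4 20 source 1.8735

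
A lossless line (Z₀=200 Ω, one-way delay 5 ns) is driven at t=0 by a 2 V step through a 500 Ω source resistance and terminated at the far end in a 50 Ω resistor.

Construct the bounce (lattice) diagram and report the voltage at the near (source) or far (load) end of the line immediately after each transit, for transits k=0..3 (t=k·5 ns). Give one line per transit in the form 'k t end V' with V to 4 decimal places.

Γ_L=-0.600000, Γ_S=0.428571; launch V₁=2·200/700=0.571429
k=0 src: V=0.5714
k=1 load: inc=0.571429, refl=0.571429·-0.600000=-0.3429; V=0.000000+0.571429+-0.342857=0.2286
k=2 src: inc=-0.342857, refl=-0.342857·0.428571=-0.1469; V=0.571429+-0.342857+-0.146939=0.0816
k=3 load: inc=-0.146939, refl=-0.146939·-0.600000=0.0882; V=0.228571+-0.146939+0.088163=0.1698

0 0 source 0.5714
1 5 load 0.2286
2 10 source 0.0816
3 15 load 0.1698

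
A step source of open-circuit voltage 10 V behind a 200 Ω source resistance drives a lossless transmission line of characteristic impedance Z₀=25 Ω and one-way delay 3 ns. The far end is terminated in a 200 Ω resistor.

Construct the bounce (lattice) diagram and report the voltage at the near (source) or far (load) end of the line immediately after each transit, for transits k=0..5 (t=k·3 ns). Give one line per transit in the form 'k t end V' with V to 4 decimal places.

Γ_L=0.777778, Γ_S=0.777778; launch V₁=10·25/225=1.111111
k=0 src: V=1.1111
k=1 load: inc=1.111111, refl=1.111111·0.777778=0.8642; V=0.000000+1.111111+0.864198=1.9753
k=2 src: inc=0.864198, refl=0.864198·0.777778=0.6722; V=1.111111+0.864198+0.672154=2.6475
k=3 load: inc=0.672154, refl=0.672154·0.777778=0.5228; V=1.975309+0.672154+0.522786=3.1702
k=4 src: inc=0.522786, refl=0.522786·0.777778=0.4066; V=2.647462+0.522786+0.406611=3.5769
k=5 load: inc=0.406611, refl=0.406611·0.777778=0.3163; V=3.170248+0.406611+0.316253=3.8931

0 0 source 1.1111
1 3 load 1.9753
2 6 source 2.6475
3 9 load 3.1702
4 12 source 3.5769
5 15 load 3.8931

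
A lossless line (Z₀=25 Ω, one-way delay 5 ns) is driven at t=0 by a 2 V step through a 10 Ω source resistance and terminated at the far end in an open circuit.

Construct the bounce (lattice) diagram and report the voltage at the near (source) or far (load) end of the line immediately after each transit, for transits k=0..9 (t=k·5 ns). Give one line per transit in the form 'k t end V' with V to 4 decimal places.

0 0 source 1.4286
1 5 load 2.8571
2 10 source 2.2449
3 15 load 1.6327
4 20 source 1.8950
5 25 load 2.1574
6 30 source 2.0450
7 35 load 1.9325
8 40 source 1.9807
9 45 load 2.0289

Γ_L=1.000000, Γ_S=-0.428571; launch V₁=2·25/35=1.428571
k=0 src: V=1.4286
k=1 load: inc=1.428571, refl=1.428571·1.000000=1.4286; V=0.000000+1.428571+1.428571=2.8571
k=2 src: inc=1.428571, refl=1.428571·-0.428571=-0.6122; V=1.428571+1.428571+-0.612245=2.2449
k=3 load: inc=-0.612245, refl=-0.612245·1.000000=-0.6122; V=2.857143+-0.612245+-0.612245=1.6327
k=4 src: inc=-0.612245, refl=-0.612245·-0.428571=0.2624; V=2.244898+-0.612245+0.262391=1.8950
k=5 load: inc=0.262391, refl=0.262391·1.000000=0.2624; V=1.632653+0.262391+0.262391=2.1574
k=6 src: inc=0.262391, refl=0.262391·-0.428571=-0.1125; V=1.895044+0.262391+-0.112453=2.0450
k=7 load: inc=-0.112453, refl=-0.112453·1.000000=-0.1125; V=2.157434+-0.112453+-0.112453=1.9325
k=8 src: inc=-0.112453, refl=-0.112453·-0.428571=0.0482; V=2.044981+-0.112453+0.048194=1.9807
k=9 load: inc=0.048194, refl=0.048194·1.000000=0.0482; V=1.932528+0.048194+0.048194=2.0289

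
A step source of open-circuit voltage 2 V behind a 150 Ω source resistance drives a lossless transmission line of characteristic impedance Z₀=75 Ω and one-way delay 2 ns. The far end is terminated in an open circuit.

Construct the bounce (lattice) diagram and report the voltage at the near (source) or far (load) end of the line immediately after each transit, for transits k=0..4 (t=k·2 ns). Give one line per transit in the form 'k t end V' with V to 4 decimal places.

Γ_L=1.000000, Γ_S=0.333333; launch V₁=2·75/225=0.666667
k=0 src: V=0.6667
k=1 load: inc=0.666667, refl=0.666667·1.000000=0.6667; V=0.000000+0.666667+0.666667=1.3333
k=2 src: inc=0.666667, refl=0.666667·0.333333=0.2222; V=0.666667+0.666667+0.222222=1.5556
k=3 load: inc=0.222222, refl=0.222222·1.000000=0.2222; V=1.333333+0.222222+0.222222=1.7778
k=4 src: inc=0.222222, refl=0.222222·0.333333=0.0741; V=1.555556+0.222222+0.074074=1.8519

0 0 source 0.6667
1 2 load 1.3333
2 4 source 1.5556
3 6 load 1.7778
4 8 source 1.8519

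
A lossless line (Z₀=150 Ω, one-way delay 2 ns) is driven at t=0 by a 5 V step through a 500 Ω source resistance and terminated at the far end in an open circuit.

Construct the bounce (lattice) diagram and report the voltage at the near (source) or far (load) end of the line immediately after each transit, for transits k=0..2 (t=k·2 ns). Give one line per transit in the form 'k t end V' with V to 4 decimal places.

0 0 source 1.1538
1 2 load 2.3077
2 4 source 2.9290

Γ_L=1.000000, Γ_S=0.538462; launch V₁=5·150/650=1.153846
k=0 src: V=1.1538
k=1 load: inc=1.153846, refl=1.153846·1.000000=1.1538; V=0.000000+1.153846+1.153846=2.3077
k=2 src: inc=1.153846, refl=1.153846·0.538462=0.6213; V=1.153846+1.153846+0.621302=2.9290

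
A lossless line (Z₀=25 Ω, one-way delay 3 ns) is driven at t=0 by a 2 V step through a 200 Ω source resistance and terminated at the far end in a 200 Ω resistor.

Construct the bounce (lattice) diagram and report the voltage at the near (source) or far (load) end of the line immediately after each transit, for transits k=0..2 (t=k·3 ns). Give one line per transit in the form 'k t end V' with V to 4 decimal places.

0 0 source 0.2222
1 3 load 0.3951
2 6 source 0.5295

Γ_L=0.777778, Γ_S=0.777778; launch V₁=2·25/225=0.222222
k=0 src: V=0.2222
k=1 load: inc=0.222222, refl=0.222222·0.777778=0.1728; V=0.000000+0.222222+0.172840=0.3951
k=2 src: inc=0.172840, refl=0.172840·0.777778=0.1344; V=0.222222+0.172840+0.134431=0.5295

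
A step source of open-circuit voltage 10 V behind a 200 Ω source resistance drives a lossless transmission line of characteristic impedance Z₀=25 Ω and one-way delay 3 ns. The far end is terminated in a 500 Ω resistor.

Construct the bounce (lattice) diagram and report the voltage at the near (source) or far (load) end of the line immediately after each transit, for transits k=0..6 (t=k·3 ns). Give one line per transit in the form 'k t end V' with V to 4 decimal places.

0 0 source 1.1111
1 3 load 2.1164
2 6 source 2.8983
3 9 load 3.6057
4 12 source 4.1559
5 15 load 4.6538
6 18 source 5.0410

Γ_L=0.904762, Γ_S=0.777778; launch V₁=10·25/225=1.111111
k=0 src: V=1.1111
k=1 load: inc=1.111111, refl=1.111111·0.904762=1.0053; V=0.000000+1.111111+1.005291=2.1164
k=2 src: inc=1.005291, refl=1.005291·0.777778=0.7819; V=1.111111+1.005291+0.781893=2.8983
k=3 load: inc=0.781893, refl=0.781893·0.904762=0.7074; V=2.116402+0.781893+0.707427=3.6057
k=4 src: inc=0.707427, refl=0.707427·0.777778=0.5502; V=2.898295+0.707427+0.550221=4.1559
k=5 load: inc=0.550221, refl=0.550221·0.904762=0.4978; V=3.605722+0.550221+0.497819=4.6538
k=6 src: inc=0.497819, refl=0.497819·0.777778=0.3872; V=4.155943+0.497819+0.387193=5.0410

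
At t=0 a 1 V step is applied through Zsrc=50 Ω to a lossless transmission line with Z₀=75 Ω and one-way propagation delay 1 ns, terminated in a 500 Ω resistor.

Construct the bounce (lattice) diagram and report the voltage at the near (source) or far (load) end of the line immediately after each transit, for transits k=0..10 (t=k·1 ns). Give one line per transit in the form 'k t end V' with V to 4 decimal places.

0 0 source 0.6000
1 1 load 1.0435
2 2 source 0.9548
3 3 load 0.8892
4 4 source 0.9023
5 5 load 0.9120
6 6 source 0.9101
7 7 load 0.9087
8 8 source 0.9089
9 9 load 0.9092
10 10 source 0.9091

Γ_L=0.739130, Γ_S=-0.200000; launch V₁=1·75/125=0.600000
k=0 src: V=0.6000
k=1 load: inc=0.600000, refl=0.600000·0.739130=0.4435; V=0.000000+0.600000+0.443478=1.0435
k=2 src: inc=0.443478, refl=0.443478·-0.200000=-0.0887; V=0.600000+0.443478+-0.088696=0.9548
k=3 load: inc=-0.088696, refl=-0.088696·0.739130=-0.0656; V=1.043478+-0.088696+-0.065558=0.8892
k=4 src: inc=-0.065558, refl=-0.065558·-0.200000=0.0131; V=0.954783+-0.065558+0.013112=0.9023
k=5 load: inc=0.013112, refl=0.013112·0.739130=0.0097; V=0.889225+0.013112+0.009691=0.9120
k=6 src: inc=0.009691, refl=0.009691·-0.200000=-0.0019; V=0.902336+0.009691+-0.001938=0.9101
k=7 load: inc=-0.001938, refl=-0.001938·0.739130=-0.0014; V=0.912028+-0.001938+-0.001433=0.9087
k=8 src: inc=-0.001433, refl=-0.001433·-0.200000=0.0003; V=0.910089+-0.001433+0.000287=0.9089
k=9 load: inc=0.000287, refl=0.000287·0.739130=0.0002; V=0.908657+0.000287+0.000212=0.9092
k=10 src: inc=0.000212, refl=0.000212·-0.200000=-0.0000; V=0.908943+0.000212+-0.000042=0.9091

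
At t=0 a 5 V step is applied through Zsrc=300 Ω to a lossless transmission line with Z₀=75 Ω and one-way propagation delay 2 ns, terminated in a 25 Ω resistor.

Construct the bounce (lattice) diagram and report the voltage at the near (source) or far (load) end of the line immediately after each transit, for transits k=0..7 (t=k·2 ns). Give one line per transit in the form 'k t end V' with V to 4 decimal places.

0 0 source 1.0000
1 2 load 0.5000
2 4 source 0.2000
3 6 load 0.3500
4 8 source 0.4400
5 10 load 0.3950
6 12 source 0.3680
7 14 load 0.3815

Γ_L=-0.500000, Γ_S=0.600000; launch V₁=5·75/375=1.000000
k=0 src: V=1.0000
k=1 load: inc=1.000000, refl=1.000000·-0.500000=-0.5000; V=0.000000+1.000000+-0.500000=0.5000
k=2 src: inc=-0.500000, refl=-0.500000·0.600000=-0.3000; V=1.000000+-0.500000+-0.300000=0.2000
k=3 load: inc=-0.300000, refl=-0.300000·-0.500000=0.1500; V=0.500000+-0.300000+0.150000=0.3500
k=4 src: inc=0.150000, refl=0.150000·0.600000=0.0900; V=0.200000+0.150000+0.090000=0.4400
k=5 load: inc=0.090000, refl=0.090000·-0.500000=-0.0450; V=0.350000+0.090000+-0.045000=0.3950
k=6 src: inc=-0.045000, refl=-0.045000·0.600000=-0.0270; V=0.440000+-0.045000+-0.027000=0.3680
k=7 load: inc=-0.027000, refl=-0.027000·-0.500000=0.0135; V=0.395000+-0.027000+0.013500=0.3815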